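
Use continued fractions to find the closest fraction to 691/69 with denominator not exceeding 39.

Expand x = 691/69 as a continued fraction with the Euclidean algorithm:
  691 = 10*69 + 1, so a_0 = 10.
  69 = 69*1 + 0, so a_1 = 69.
so x = [10; 69].
Convergents (p_i = a_i*p_{i-1} + p_{i-2}, q_i = a_i*q_{i-1} + q_{i-2} with p_{-2}=0, p_{-1}=1, q_{-2}=1, q_{-1}=0), until the denominator exceeds 39:
  i=0: a_0=10, p_0 = 10*1 + 0 = 10, q_0 = 10*0 + 1 = 1.
  i=1: a_1=69, p_1 = 69*10 + 1 = 691, q_1 = 69*1 + 0 = 69.
q_1 = 69 > 39, so the last convergent with denominator <= 39 is p_0/q_0 = 10/1.
The closest fraction with denominator <= 39 is either p_0/q_0 or the intermediate fraction (k*p_0 + p_{-1})/(k*q_0 + q_{-1}) with the largest k >= 1 whose denominator stays <= 39; these approach x as k grows, and every other convergent or intermediate fraction in range is farther away.
Largest k: floor((39 - q_{-1})/q_0) = floor((39 - 0)/1) = 39 (using the seeds p_{-1} = 1, q_{-1} = 0).
That gives (39*10 + 1)/(39*1 + 0) = 391/39.
Compare the errors: |x - 10/1| = |691*1 - 10*69|/(69*1) = 1/69, and |x - 391/39| = |691*39 - 391*69|/(69*39) = 30/2691.
Cross-multiplying, 30*69 = 2070 < 2691 = 1*2691, so 30/2691 is smaller: the intermediate fraction 391/39 is closer to x than 10/1.

391/39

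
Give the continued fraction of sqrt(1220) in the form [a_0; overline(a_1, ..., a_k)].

Write x_i = (sqrt(1220) + m_i)/d_i with (m_0, d_0) = (0, 1). a_0 = floor(sqrt(1220)) = 34, since 34^2 = 1156 <= 1220 < 1225 = 35^2.
Iterate m_{i+1} = d_i*a_i - m_i, d_{i+1} = (1220 - m_{i+1}^2)/d_i, a_{i+1} = floor((a_0 + m_{i+1})/d_{i+1}):
  m_1 = 1*34 - 0 = 34, d_1 = (1220 - 34^2)/1 = 64/1 = 64, a_1 = floor((34 + 34)/64) = 1.
  m_2 = 64*1 - 34 = 30, d_2 = (1220 - 30^2)/64 = 320/64 = 5, a_2 = floor((34 + 30)/5) = 12.
  m_3 = 5*12 - 30 = 30, d_3 = (1220 - 30^2)/5 = 320/5 = 64, a_3 = floor((34 + 30)/64) = 1.
  m_4 = 64*1 - 30 = 34, d_4 = (1220 - 34^2)/64 = 64/64 = 1, a_4 = floor((34 + 34)/1) = 68.
  m_5 = 1*68 - 34 = 34, d_5 = (1220 - 34^2)/1 = 64/1 = 64: (m_5, d_5) = (m_1, d_1) = (34, 64), so from here the quotients repeat a_1, ..., a_4; the period length is 4.
Hence the expansion of sqrt(1220) is a_0 = 34 followed by the repeating block 1, 12, 1, 68 (period 4).

[34; overline(1, 12, 1, 68)]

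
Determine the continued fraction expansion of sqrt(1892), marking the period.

Write x_i = (sqrt(1892) + m_i)/d_i with (m_0, d_0) = (0, 1). a_0 = floor(sqrt(1892)) = 43, since 43^2 = 1849 <= 1892 < 1936 = 44^2.
Iterate m_{i+1} = d_i*a_i - m_i, d_{i+1} = (1892 - m_{i+1}^2)/d_i, a_{i+1} = floor((a_0 + m_{i+1})/d_{i+1}):
  m_1 = 1*43 - 0 = 43, d_1 = (1892 - 43^2)/1 = 43/1 = 43, a_1 = floor((43 + 43)/43) = 2.
  m_2 = 43*2 - 43 = 43, d_2 = (1892 - 43^2)/43 = 43/43 = 1, a_2 = floor((43 + 43)/1) = 86.
  m_3 = 1*86 - 43 = 43, d_3 = (1892 - 43^2)/1 = 43/1 = 43: (m_3, d_3) = (m_1, d_1) = (43, 43), so from here the quotients repeat a_1, a_2; the period length is 2.
Hence the expansion of sqrt(1892) is a_0 = 43 followed by the repeating block 2, 86 (period 2).

[43; (2, 86)]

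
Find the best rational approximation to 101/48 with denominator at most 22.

Expand x = 101/48 as a continued fraction with the Euclidean algorithm:
  101 = 2*48 + 5, so a_0 = 2.
  48 = 9*5 + 3, so a_1 = 9.
  5 = 1*3 + 2, so a_2 = 1.
  3 = 1*2 + 1, so a_3 = 1.
  2 = 2*1 + 0, so a_4 = 2.
so x = [2; 9, 1, 1, 2].
Convergents (p_i = a_i*p_{i-1} + p_{i-2}, q_i = a_i*q_{i-1} + q_{i-2} with p_{-2}=0, p_{-1}=1, q_{-2}=1, q_{-1}=0), until the denominator exceeds 22:
  i=0: a_0=2, p_0 = 2*1 + 0 = 2, q_0 = 2*0 + 1 = 1.
  i=1: a_1=9, p_1 = 9*2 + 1 = 19, q_1 = 9*1 + 0 = 9.
  i=2: a_2=1, p_2 = 1*19 + 2 = 21, q_2 = 1*9 + 1 = 10.
  i=3: a_3=1, p_3 = 1*21 + 19 = 40, q_3 = 1*10 + 9 = 19.
  i=4: a_4=2, p_4 = 2*40 + 21 = 101, q_4 = 2*19 + 10 = 48.
q_4 = 48 > 22, so the last convergent with denominator <= 22 is p_3/q_3 = 40/19.
The closest fraction with denominator <= 22 is either p_3/q_3 or the intermediate fraction (k*p_3 + p_2)/(k*q_3 + q_2) with the largest k >= 1 whose denominator stays <= 22; these approach x as k grows, and every other convergent or intermediate fraction in range is farther away.
Largest k: floor((22 - q_2)/q_3) = floor((22 - 10)/19) = 0.
Since k = 0, no intermediate fraction beyond p_3/q_3 has denominator <= 22, so the convergent 40/19 is the closest (its error is |101*19 - 40*48|/(48*19) = 1/912).

40/19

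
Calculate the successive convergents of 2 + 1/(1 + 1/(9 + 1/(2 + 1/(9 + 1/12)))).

2/1, 3/1, 29/10, 61/21, 578/199, 6997/2409

Using the convergent recurrence p_i = a_i*p_{i-1} + p_{i-2}, q_i = a_i*q_{i-1} + q_{i-2} with p_{-2}=0, p_{-1}=1, q_{-2}=1, q_{-1}=0:
  i=0: a_0=2, p_0 = 2*1 + 0 = 2, q_0 = 2*0 + 1 = 1.
  i=1: a_1=1, p_1 = 1*2 + 1 = 3, q_1 = 1*1 + 0 = 1.
  i=2: a_2=9, p_2 = 9*3 + 2 = 29, q_2 = 9*1 + 1 = 10.
  i=3: a_3=2, p_3 = 2*29 + 3 = 61, q_3 = 2*10 + 1 = 21.
  i=4: a_4=9, p_4 = 9*61 + 29 = 578, q_4 = 9*21 + 10 = 199.
  i=5: a_5=12, p_5 = 12*578 + 61 = 6997, q_5 = 12*199 + 21 = 2409.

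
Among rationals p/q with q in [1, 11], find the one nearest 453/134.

27/8

Expand x = 453/134 as a continued fraction with the Euclidean algorithm:
  453 = 3*134 + 51, so a_0 = 3.
  134 = 2*51 + 32, so a_1 = 2.
  51 = 1*32 + 19, so a_2 = 1.
  32 = 1*19 + 13, so a_3 = 1.
  19 = 1*13 + 6, so a_4 = 1.
  13 = 2*6 + 1, so a_5 = 2.
  6 = 6*1 + 0, so a_6 = 6.
so x = [3; 2, 1, 1, 1, 2, 6].
Convergents (p_i = a_i*p_{i-1} + p_{i-2}, q_i = a_i*q_{i-1} + q_{i-2} with p_{-2}=0, p_{-1}=1, q_{-2}=1, q_{-1}=0), until the denominator exceeds 11:
  i=0: a_0=3, p_0 = 3*1 + 0 = 3, q_0 = 3*0 + 1 = 1.
  i=1: a_1=2, p_1 = 2*3 + 1 = 7, q_1 = 2*1 + 0 = 2.
  i=2: a_2=1, p_2 = 1*7 + 3 = 10, q_2 = 1*2 + 1 = 3.
  i=3: a_3=1, p_3 = 1*10 + 7 = 17, q_3 = 1*3 + 2 = 5.
  i=4: a_4=1, p_4 = 1*17 + 10 = 27, q_4 = 1*5 + 3 = 8.
  i=5: a_5=2, p_5 = 2*27 + 17 = 71, q_5 = 2*8 + 5 = 21.
q_5 = 21 > 11, so the last convergent with denominator <= 11 is p_4/q_4 = 27/8.
The closest fraction with denominator <= 11 is either p_4/q_4 or the intermediate fraction (k*p_4 + p_3)/(k*q_4 + q_3) with the largest k >= 1 whose denominator stays <= 11; these approach x as k grows, and every other convergent or intermediate fraction in range is farther away.
Largest k: floor((11 - q_3)/q_4) = floor((11 - 5)/8) = 0.
Since k = 0, no intermediate fraction beyond p_4/q_4 has denominator <= 11, so the convergent 27/8 is the closest (its error is |453*8 - 27*134|/(134*8) = 6/1072).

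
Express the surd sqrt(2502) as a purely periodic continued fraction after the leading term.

Write x_i = (sqrt(2502) + m_i)/d_i with (m_0, d_0) = (0, 1). a_0 = floor(sqrt(2502)) = 50, since 50^2 = 2500 <= 2502 < 2601 = 51^2.
Iterate m_{i+1} = d_i*a_i - m_i, d_{i+1} = (2502 - m_{i+1}^2)/d_i, a_{i+1} = floor((a_0 + m_{i+1})/d_{i+1}):
  m_1 = 1*50 - 0 = 50, d_1 = (2502 - 50^2)/1 = 2/1 = 2, a_1 = floor((50 + 50)/2) = 50.
  m_2 = 2*50 - 50 = 50, d_2 = (2502 - 50^2)/2 = 2/2 = 1, a_2 = floor((50 + 50)/1) = 100.
  m_3 = 1*100 - 50 = 50, d_3 = (2502 - 50^2)/1 = 2/1 = 2: (m_3, d_3) = (m_1, d_1) = (50, 2), so from here the quotients repeat a_1, a_2; the period length is 2.
Hence the expansion of sqrt(2502) is a_0 = 50 followed by the repeating block 50, 100 (period 2).

[50; (50, 100)]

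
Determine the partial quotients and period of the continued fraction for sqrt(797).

[28; (4, 3, 13, 1, 4, 4, 1, 13, 3, 4, 56)]

Write x_i = (sqrt(797) + m_i)/d_i with (m_0, d_0) = (0, 1). a_0 = floor(sqrt(797)) = 28, since 28^2 = 784 <= 797 < 841 = 29^2.
Iterate m_{i+1} = d_i*a_i - m_i, d_{i+1} = (797 - m_{i+1}^2)/d_i, a_{i+1} = floor((a_0 + m_{i+1})/d_{i+1}):
  m_1 = 1*28 - 0 = 28, d_1 = (797 - 28^2)/1 = 13/1 = 13, a_1 = floor((28 + 28)/13) = 4.
  m_2 = 13*4 - 28 = 24, d_2 = (797 - 24^2)/13 = 221/13 = 17, a_2 = floor((28 + 24)/17) = 3.
  m_3 = 17*3 - 24 = 27, d_3 = (797 - 27^2)/17 = 68/17 = 4, a_3 = floor((28 + 27)/4) = 13.
  m_4 = 4*13 - 27 = 25, d_4 = (797 - 25^2)/4 = 172/4 = 43, a_4 = floor((28 + 25)/43) = 1.
  m_5 = 43*1 - 25 = 18, d_5 = (797 - 18^2)/43 = 473/43 = 11, a_5 = floor((28 + 18)/11) = 4.
  m_6 = 11*4 - 18 = 26, d_6 = (797 - 26^2)/11 = 121/11 = 11, a_6 = floor((28 + 26)/11) = 4.
  m_7 = 11*4 - 26 = 18, d_7 = (797 - 18^2)/11 = 473/11 = 43, a_7 = floor((28 + 18)/43) = 1.
  m_8 = 43*1 - 18 = 25, d_8 = (797 - 25^2)/43 = 172/43 = 4, a_8 = floor((28 + 25)/4) = 13.
  m_9 = 4*13 - 25 = 27, d_9 = (797 - 27^2)/4 = 68/4 = 17, a_9 = floor((28 + 27)/17) = 3.
  m_10 = 17*3 - 27 = 24, d_10 = (797 - 24^2)/17 = 221/17 = 13, a_10 = floor((28 + 24)/13) = 4.
  m_11 = 13*4 - 24 = 28, d_11 = (797 - 28^2)/13 = 13/13 = 1, a_11 = floor((28 + 28)/1) = 56.
  m_12 = 1*56 - 28 = 28, d_12 = (797 - 28^2)/1 = 13/1 = 13: (m_12, d_12) = (m_1, d_1) = (28, 13), so from here the quotients repeat a_1, ..., a_11; the period length is 11.
Hence the expansion of sqrt(797) is a_0 = 28 followed by the repeating block 4, 3, 13, 1, 4, 4, 1, 13, 3, 4, 56 (period 11).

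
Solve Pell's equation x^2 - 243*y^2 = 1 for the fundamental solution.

First expand sqrt(243) as a continued fraction. With x_i = (sqrt(243) + m_i)/d_i and (m_0, d_0) = (0, 1): a_0 = floor(sqrt(243)) = 15, since 15^2 = 225 <= 243 < 256 = 16^2.
Iterate m_{i+1} = d_i*a_i - m_i, d_{i+1} = (243 - m_{i+1}^2)/d_i, a_{i+1} = floor((a_0 + m_{i+1})/d_{i+1}):
  m_1 = 1*15 - 0 = 15, d_1 = (243 - 15^2)/1 = 18/1 = 18, a_1 = floor((15 + 15)/18) = 1.
  m_2 = 18*1 - 15 = 3, d_2 = (243 - 3^2)/18 = 234/18 = 13, a_2 = floor((15 + 3)/13) = 1.
  m_3 = 13*1 - 3 = 10, d_3 = (243 - 10^2)/13 = 143/13 = 11, a_3 = floor((15 + 10)/11) = 2.
  m_4 = 11*2 - 10 = 12, d_4 = (243 - 12^2)/11 = 99/11 = 9, a_4 = floor((15 + 12)/9) = 3.
  m_5 = 9*3 - 12 = 15, d_5 = (243 - 15^2)/9 = 18/9 = 2, a_5 = floor((15 + 15)/2) = 15.
  m_6 = 2*15 - 15 = 15, d_6 = (243 - 15^2)/2 = 18/2 = 9, a_6 = floor((15 + 15)/9) = 3.
  m_7 = 9*3 - 15 = 12, d_7 = (243 - 12^2)/9 = 99/9 = 11, a_7 = floor((15 + 12)/11) = 2.
  m_8 = 11*2 - 12 = 10, d_8 = (243 - 10^2)/11 = 143/11 = 13, a_8 = floor((15 + 10)/13) = 1.
  m_9 = 13*1 - 10 = 3, d_9 = (243 - 3^2)/13 = 234/13 = 18, a_9 = floor((15 + 3)/18) = 1.
  m_10 = 18*1 - 3 = 15, d_10 = (243 - 15^2)/18 = 18/18 = 1, a_10 = floor((15 + 15)/1) = 30.
  m_11 = 1*30 - 15 = 15, d_11 = (243 - 15^2)/1 = 18/1 = 18: (m_11, d_11) = (m_1, d_1) = (15, 18), so from here the quotients repeat a_1, ..., a_10; the period length is 10.
So sqrt(243) = [15; (1, 1, 2, 3, 15, 3, 2, 1, 1, 30)] with period length k = 10.
k is even, so the fundamental solution of x^2 - 243y^2 = 1 is (p_{k-1}, q_{k-1}) = (p_9, q_9); compute convergents through index 9.
Convergents (p_i = a_i*p_{i-1} + p_{i-2}, q_i = a_i*q_{i-1} + q_{i-2} with p_{-2}=0, p_{-1}=1, q_{-2}=1, q_{-1}=0):
  i=0: a_0=15, p_0 = 15*1 + 0 = 15, q_0 = 15*0 + 1 = 1.
  i=1: a_1=1, p_1 = 1*15 + 1 = 16, q_1 = 1*1 + 0 = 1.
  i=2: a_2=1, p_2 = 1*16 + 15 = 31, q_2 = 1*1 + 1 = 2.
  i=3: a_3=2, p_3 = 2*31 + 16 = 78, q_3 = 2*2 + 1 = 5.
  i=4: a_4=3, p_4 = 3*78 + 31 = 265, q_4 = 3*5 + 2 = 17.
  i=5: a_5=15, p_5 = 15*265 + 78 = 4053, q_5 = 15*17 + 5 = 260.
  i=6: a_6=3, p_6 = 3*4053 + 265 = 12424, q_6 = 3*260 + 17 = 797.
  i=7: a_7=2, p_7 = 2*12424 + 4053 = 28901, q_7 = 2*797 + 260 = 1854.
  i=8: a_8=1, p_8 = 1*28901 + 12424 = 41325, q_8 = 1*1854 + 797 = 2651.
  i=9: a_9=1, p_9 = 1*41325 + 28901 = 70226, q_9 = 1*2651 + 1854 = 4505.
Check: 70226^2 - 243*4505^2 = 4931691076 - 4931691075 = 1, so (x, y) = (70226, 4505) solves the equation, and by the theorem it is the least positive solution.

(x, y) = (70226, 4505)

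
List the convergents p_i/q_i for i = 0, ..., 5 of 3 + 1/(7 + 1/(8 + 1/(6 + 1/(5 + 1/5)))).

Using the convergent recurrence p_i = a_i*p_{i-1} + p_{i-2}, q_i = a_i*q_{i-1} + q_{i-2} with p_{-2}=0, p_{-1}=1, q_{-2}=1, q_{-1}=0:
  i=0: a_0=3, p_0 = 3*1 + 0 = 3, q_0 = 3*0 + 1 = 1.
  i=1: a_1=7, p_1 = 7*3 + 1 = 22, q_1 = 7*1 + 0 = 7.
  i=2: a_2=8, p_2 = 8*22 + 3 = 179, q_2 = 8*7 + 1 = 57.
  i=3: a_3=6, p_3 = 6*179 + 22 = 1096, q_3 = 6*57 + 7 = 349.
  i=4: a_4=5, p_4 = 5*1096 + 179 = 5659, q_4 = 5*349 + 57 = 1802.
  i=5: a_5=5, p_5 = 5*5659 + 1096 = 29391, q_5 = 5*1802 + 349 = 9359.

3/1, 22/7, 179/57, 1096/349, 5659/1802, 29391/9359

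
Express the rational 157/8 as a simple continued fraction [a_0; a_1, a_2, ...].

Run the Euclidean algorithm on 157 and 8; the successive quotients are the partial quotients a_0, a_1, ... (each step inverts the fractional part left over by the previous one):
  157 = 19*8 + 5, so a_0 = 19.
  8 = 1*5 + 3, so a_1 = 1.
  5 = 1*3 + 2, so a_2 = 1.
  3 = 1*2 + 1, so a_3 = 1.
  2 = 2*1 + 0, so a_4 = 2.
The remainder reaches 0 after 5 divisions, so the expansion has 5 partial quotients, read off in order.

[19; 1, 1, 1, 2]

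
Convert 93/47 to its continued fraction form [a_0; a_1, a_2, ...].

[1; 1, 46]

Run the Euclidean algorithm on 93 and 47; the successive quotients are the partial quotients a_0, a_1, ... (each step inverts the fractional part left over by the previous one):
  93 = 1*47 + 46, so a_0 = 1.
  47 = 1*46 + 1, so a_1 = 1.
  46 = 46*1 + 0, so a_2 = 46.
The remainder reaches 0 after 3 divisions, so the expansion has 3 partial quotients, read off in order.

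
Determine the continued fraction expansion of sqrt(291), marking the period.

[17; (17, 34)]

Write x_i = (sqrt(291) + m_i)/d_i with (m_0, d_0) = (0, 1). a_0 = floor(sqrt(291)) = 17, since 17^2 = 289 <= 291 < 324 = 18^2.
Iterate m_{i+1} = d_i*a_i - m_i, d_{i+1} = (291 - m_{i+1}^2)/d_i, a_{i+1} = floor((a_0 + m_{i+1})/d_{i+1}):
  m_1 = 1*17 - 0 = 17, d_1 = (291 - 17^2)/1 = 2/1 = 2, a_1 = floor((17 + 17)/2) = 17.
  m_2 = 2*17 - 17 = 17, d_2 = (291 - 17^2)/2 = 2/2 = 1, a_2 = floor((17 + 17)/1) = 34.
  m_3 = 1*34 - 17 = 17, d_3 = (291 - 17^2)/1 = 2/1 = 2: (m_3, d_3) = (m_1, d_1) = (17, 2), so from here the quotients repeat a_1, a_2; the period length is 2.
Hence the expansion of sqrt(291) is a_0 = 17 followed by the repeating block 17, 34 (period 2).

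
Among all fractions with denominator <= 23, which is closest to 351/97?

76/21

Expand x = 351/97 as a continued fraction with the Euclidean algorithm:
  351 = 3*97 + 60, so a_0 = 3.
  97 = 1*60 + 37, so a_1 = 1.
  60 = 1*37 + 23, so a_2 = 1.
  37 = 1*23 + 14, so a_3 = 1.
  23 = 1*14 + 9, so a_4 = 1.
  14 = 1*9 + 5, so a_5 = 1.
  9 = 1*5 + 4, so a_6 = 1.
  5 = 1*4 + 1, so a_7 = 1.
  4 = 4*1 + 0, so a_8 = 4.
so x = [3; 1, 1, 1, 1, 1, 1, 1, 4].
Convergents (p_i = a_i*p_{i-1} + p_{i-2}, q_i = a_i*q_{i-1} + q_{i-2} with p_{-2}=0, p_{-1}=1, q_{-2}=1, q_{-1}=0), until the denominator exceeds 23:
  i=0: a_0=3, p_0 = 3*1 + 0 = 3, q_0 = 3*0 + 1 = 1.
  i=1: a_1=1, p_1 = 1*3 + 1 = 4, q_1 = 1*1 + 0 = 1.
  i=2: a_2=1, p_2 = 1*4 + 3 = 7, q_2 = 1*1 + 1 = 2.
  i=3: a_3=1, p_3 = 1*7 + 4 = 11, q_3 = 1*2 + 1 = 3.
  i=4: a_4=1, p_4 = 1*11 + 7 = 18, q_4 = 1*3 + 2 = 5.
  i=5: a_5=1, p_5 = 1*18 + 11 = 29, q_5 = 1*5 + 3 = 8.
  i=6: a_6=1, p_6 = 1*29 + 18 = 47, q_6 = 1*8 + 5 = 13.
  i=7: a_7=1, p_7 = 1*47 + 29 = 76, q_7 = 1*13 + 8 = 21.
  i=8: a_8=4, p_8 = 4*76 + 47 = 351, q_8 = 4*21 + 13 = 97.
q_8 = 97 > 23, so the last convergent with denominator <= 23 is p_7/q_7 = 76/21.
The closest fraction with denominator <= 23 is either p_7/q_7 or the intermediate fraction (k*p_7 + p_6)/(k*q_7 + q_6) with the largest k >= 1 whose denominator stays <= 23; these approach x as k grows, and every other convergent or intermediate fraction in range is farther away.
Largest k: floor((23 - q_6)/q_7) = floor((23 - 13)/21) = 0.
Since k = 0, no intermediate fraction beyond p_7/q_7 has denominator <= 23, so the convergent 76/21 is the closest (its error is |351*21 - 76*97|/(97*21) = 1/2037).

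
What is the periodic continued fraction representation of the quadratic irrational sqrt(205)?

[14; (3, 6, 1, 4, 1, 6, 3, 28)]

Write x_i = (sqrt(205) + m_i)/d_i with (m_0, d_0) = (0, 1). a_0 = floor(sqrt(205)) = 14, since 14^2 = 196 <= 205 < 225 = 15^2.
Iterate m_{i+1} = d_i*a_i - m_i, d_{i+1} = (205 - m_{i+1}^2)/d_i, a_{i+1} = floor((a_0 + m_{i+1})/d_{i+1}):
  m_1 = 1*14 - 0 = 14, d_1 = (205 - 14^2)/1 = 9/1 = 9, a_1 = floor((14 + 14)/9) = 3.
  m_2 = 9*3 - 14 = 13, d_2 = (205 - 13^2)/9 = 36/9 = 4, a_2 = floor((14 + 13)/4) = 6.
  m_3 = 4*6 - 13 = 11, d_3 = (205 - 11^2)/4 = 84/4 = 21, a_3 = floor((14 + 11)/21) = 1.
  m_4 = 21*1 - 11 = 10, d_4 = (205 - 10^2)/21 = 105/21 = 5, a_4 = floor((14 + 10)/5) = 4.
  m_5 = 5*4 - 10 = 10, d_5 = (205 - 10^2)/5 = 105/5 = 21, a_5 = floor((14 + 10)/21) = 1.
  m_6 = 21*1 - 10 = 11, d_6 = (205 - 11^2)/21 = 84/21 = 4, a_6 = floor((14 + 11)/4) = 6.
  m_7 = 4*6 - 11 = 13, d_7 = (205 - 13^2)/4 = 36/4 = 9, a_7 = floor((14 + 13)/9) = 3.
  m_8 = 9*3 - 13 = 14, d_8 = (205 - 14^2)/9 = 9/9 = 1, a_8 = floor((14 + 14)/1) = 28.
  m_9 = 1*28 - 14 = 14, d_9 = (205 - 14^2)/1 = 9/1 = 9: (m_9, d_9) = (m_1, d_1) = (14, 9), so from here the quotients repeat a_1, ..., a_8; the period length is 8.
Hence the expansion of sqrt(205) is a_0 = 14 followed by the repeating block 3, 6, 1, 4, 1, 6, 3, 28 (period 8).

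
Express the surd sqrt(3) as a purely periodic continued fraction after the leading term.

Write x_i = (sqrt(3) + m_i)/d_i with (m_0, d_0) = (0, 1). a_0 = floor(sqrt(3)) = 1, since 1^2 = 1 <= 3 < 4 = 2^2.
Iterate m_{i+1} = d_i*a_i - m_i, d_{i+1} = (3 - m_{i+1}^2)/d_i, a_{i+1} = floor((a_0 + m_{i+1})/d_{i+1}):
  m_1 = 1*1 - 0 = 1, d_1 = (3 - 1^2)/1 = 2/1 = 2, a_1 = floor((1 + 1)/2) = 1.
  m_2 = 2*1 - 1 = 1, d_2 = (3 - 1^2)/2 = 2/2 = 1, a_2 = floor((1 + 1)/1) = 2.
  m_3 = 1*2 - 1 = 1, d_3 = (3 - 1^2)/1 = 2/1 = 2: (m_3, d_3) = (m_1, d_1) = (1, 2), so from here the quotients repeat a_1, a_2; the period length is 2.
Hence the expansion of sqrt(3) is a_0 = 1 followed by the repeating block 1, 2 (period 2).

[1; (1, 2)]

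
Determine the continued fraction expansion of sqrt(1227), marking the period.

Write x_i = (sqrt(1227) + m_i)/d_i with (m_0, d_0) = (0, 1). a_0 = floor(sqrt(1227)) = 35, since 35^2 = 1225 <= 1227 < 1296 = 36^2.
Iterate m_{i+1} = d_i*a_i - m_i, d_{i+1} = (1227 - m_{i+1}^2)/d_i, a_{i+1} = floor((a_0 + m_{i+1})/d_{i+1}):
  m_1 = 1*35 - 0 = 35, d_1 = (1227 - 35^2)/1 = 2/1 = 2, a_1 = floor((35 + 35)/2) = 35.
  m_2 = 2*35 - 35 = 35, d_2 = (1227 - 35^2)/2 = 2/2 = 1, a_2 = floor((35 + 35)/1) = 70.
  m_3 = 1*70 - 35 = 35, d_3 = (1227 - 35^2)/1 = 2/1 = 2: (m_3, d_3) = (m_1, d_1) = (35, 2), so from here the quotients repeat a_1, a_2; the period length is 2.
Hence the expansion of sqrt(1227) is a_0 = 35 followed by the repeating block 35, 70 (period 2).

[35; (35, 70)]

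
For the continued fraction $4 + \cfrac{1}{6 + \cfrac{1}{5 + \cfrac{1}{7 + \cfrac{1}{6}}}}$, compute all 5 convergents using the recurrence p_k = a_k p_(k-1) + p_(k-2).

4/1, 25/6, 129/31, 928/223, 5697/1369

Using the convergent recurrence p_i = a_i*p_{i-1} + p_{i-2}, q_i = a_i*q_{i-1} + q_{i-2} with p_{-2}=0, p_{-1}=1, q_{-2}=1, q_{-1}=0:
  i=0: a_0=4, p_0 = 4*1 + 0 = 4, q_0 = 4*0 + 1 = 1.
  i=1: a_1=6, p_1 = 6*4 + 1 = 25, q_1 = 6*1 + 0 = 6.
  i=2: a_2=5, p_2 = 5*25 + 4 = 129, q_2 = 5*6 + 1 = 31.
  i=3: a_3=7, p_3 = 7*129 + 25 = 928, q_3 = 7*31 + 6 = 223.
  i=4: a_4=6, p_4 = 6*928 + 129 = 5697, q_4 = 6*223 + 31 = 1369.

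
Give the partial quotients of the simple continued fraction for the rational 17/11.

Run the Euclidean algorithm on 17 and 11; the successive quotients are the partial quotients a_0, a_1, ... (each step inverts the fractional part left over by the previous one):
  17 = 1*11 + 6, so a_0 = 1.
  11 = 1*6 + 5, so a_1 = 1.
  6 = 1*5 + 1, so a_2 = 1.
  5 = 5*1 + 0, so a_3 = 5.
The remainder reaches 0 after 4 divisions, so the expansion has 4 partial quotients, read off in order.

[1; 1, 1, 5]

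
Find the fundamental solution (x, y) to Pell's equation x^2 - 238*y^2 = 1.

First expand sqrt(238) as a continued fraction. With x_i = (sqrt(238) + m_i)/d_i and (m_0, d_0) = (0, 1): a_0 = floor(sqrt(238)) = 15, since 15^2 = 225 <= 238 < 256 = 16^2.
Iterate m_{i+1} = d_i*a_i - m_i, d_{i+1} = (238 - m_{i+1}^2)/d_i, a_{i+1} = floor((a_0 + m_{i+1})/d_{i+1}):
  m_1 = 1*15 - 0 = 15, d_1 = (238 - 15^2)/1 = 13/1 = 13, a_1 = floor((15 + 15)/13) = 2.
  m_2 = 13*2 - 15 = 11, d_2 = (238 - 11^2)/13 = 117/13 = 9, a_2 = floor((15 + 11)/9) = 2.
  m_3 = 9*2 - 11 = 7, d_3 = (238 - 7^2)/9 = 189/9 = 21, a_3 = floor((15 + 7)/21) = 1.
  m_4 = 21*1 - 7 = 14, d_4 = (238 - 14^2)/21 = 42/21 = 2, a_4 = floor((15 + 14)/2) = 14.
  m_5 = 2*14 - 14 = 14, d_5 = (238 - 14^2)/2 = 42/2 = 21, a_5 = floor((15 + 14)/21) = 1.
  m_6 = 21*1 - 14 = 7, d_6 = (238 - 7^2)/21 = 189/21 = 9, a_6 = floor((15 + 7)/9) = 2.
  m_7 = 9*2 - 7 = 11, d_7 = (238 - 11^2)/9 = 117/9 = 13, a_7 = floor((15 + 11)/13) = 2.
  m_8 = 13*2 - 11 = 15, d_8 = (238 - 15^2)/13 = 13/13 = 1, a_8 = floor((15 + 15)/1) = 30.
  m_9 = 1*30 - 15 = 15, d_9 = (238 - 15^2)/1 = 13/1 = 13: (m_9, d_9) = (m_1, d_1) = (15, 13), so from here the quotients repeat a_1, ..., a_8; the period length is 8.
So sqrt(238) = [15; (2, 2, 1, 14, 1, 2, 2, 30)] with period length k = 8.
k is even, so the fundamental solution of x^2 - 238y^2 = 1 is (p_{k-1}, q_{k-1}) = (p_7, q_7); compute convergents through index 7.
Convergents (p_i = a_i*p_{i-1} + p_{i-2}, q_i = a_i*q_{i-1} + q_{i-2} with p_{-2}=0, p_{-1}=1, q_{-2}=1, q_{-1}=0):
  i=0: a_0=15, p_0 = 15*1 + 0 = 15, q_0 = 15*0 + 1 = 1.
  i=1: a_1=2, p_1 = 2*15 + 1 = 31, q_1 = 2*1 + 0 = 2.
  i=2: a_2=2, p_2 = 2*31 + 15 = 77, q_2 = 2*2 + 1 = 5.
  i=3: a_3=1, p_3 = 1*77 + 31 = 108, q_3 = 1*5 + 2 = 7.
  i=4: a_4=14, p_4 = 14*108 + 77 = 1589, q_4 = 14*7 + 5 = 103.
  i=5: a_5=1, p_5 = 1*1589 + 108 = 1697, q_5 = 1*103 + 7 = 110.
  i=6: a_6=2, p_6 = 2*1697 + 1589 = 4983, q_6 = 2*110 + 103 = 323.
  i=7: a_7=2, p_7 = 2*4983 + 1697 = 11663, q_7 = 2*323 + 110 = 756.
Check: 11663^2 - 238*756^2 = 136025569 - 136025568 = 1, so (x, y) = (11663, 756) solves the equation, and by the theorem it is the least positive solution.

(x, y) = (11663, 756)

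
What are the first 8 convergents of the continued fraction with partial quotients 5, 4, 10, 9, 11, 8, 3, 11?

5/1, 21/4, 215/41, 1956/373, 21731/4144, 175804/33525, 549143/104719, 6216377/1185434

Using the convergent recurrence p_i = a_i*p_{i-1} + p_{i-2}, q_i = a_i*q_{i-1} + q_{i-2} with p_{-2}=0, p_{-1}=1, q_{-2}=1, q_{-1}=0:
  i=0: a_0=5, p_0 = 5*1 + 0 = 5, q_0 = 5*0 + 1 = 1.
  i=1: a_1=4, p_1 = 4*5 + 1 = 21, q_1 = 4*1 + 0 = 4.
  i=2: a_2=10, p_2 = 10*21 + 5 = 215, q_2 = 10*4 + 1 = 41.
  i=3: a_3=9, p_3 = 9*215 + 21 = 1956, q_3 = 9*41 + 4 = 373.
  i=4: a_4=11, p_4 = 11*1956 + 215 = 21731, q_4 = 11*373 + 41 = 4144.
  i=5: a_5=8, p_5 = 8*21731 + 1956 = 175804, q_5 = 8*4144 + 373 = 33525.
  i=6: a_6=3, p_6 = 3*175804 + 21731 = 549143, q_6 = 3*33525 + 4144 = 104719.
  i=7: a_7=11, p_7 = 11*549143 + 175804 = 6216377, q_7 = 11*104719 + 33525 = 1185434.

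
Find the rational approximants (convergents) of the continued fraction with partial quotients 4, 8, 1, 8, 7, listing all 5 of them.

Using the convergent recurrence p_i = a_i*p_{i-1} + p_{i-2}, q_i = a_i*q_{i-1} + q_{i-2} with p_{-2}=0, p_{-1}=1, q_{-2}=1, q_{-1}=0:
  i=0: a_0=4, p_0 = 4*1 + 0 = 4, q_0 = 4*0 + 1 = 1.
  i=1: a_1=8, p_1 = 8*4 + 1 = 33, q_1 = 8*1 + 0 = 8.
  i=2: a_2=1, p_2 = 1*33 + 4 = 37, q_2 = 1*8 + 1 = 9.
  i=3: a_3=8, p_3 = 8*37 + 33 = 329, q_3 = 8*9 + 8 = 80.
  i=4: a_4=7, p_4 = 7*329 + 37 = 2340, q_4 = 7*80 + 9 = 569.

4/1, 33/8, 37/9, 329/80, 2340/569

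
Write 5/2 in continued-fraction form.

Run the Euclidean algorithm on 5 and 2; the successive quotients are the partial quotients a_0, a_1, ... (each step inverts the fractional part left over by the previous one):
  5 = 2*2 + 1, so a_0 = 2.
  2 = 2*1 + 0, so a_1 = 2.
The remainder reaches 0 after 2 divisions, so the expansion has 2 partial quotients, read off in order.

[2; 2]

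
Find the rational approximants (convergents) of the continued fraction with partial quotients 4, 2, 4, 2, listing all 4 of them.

4/1, 9/2, 40/9, 89/20

Using the convergent recurrence p_i = a_i*p_{i-1} + p_{i-2}, q_i = a_i*q_{i-1} + q_{i-2} with p_{-2}=0, p_{-1}=1, q_{-2}=1, q_{-1}=0:
  i=0: a_0=4, p_0 = 4*1 + 0 = 4, q_0 = 4*0 + 1 = 1.
  i=1: a_1=2, p_1 = 2*4 + 1 = 9, q_1 = 2*1 + 0 = 2.
  i=2: a_2=4, p_2 = 4*9 + 4 = 40, q_2 = 4*2 + 1 = 9.
  i=3: a_3=2, p_3 = 2*40 + 9 = 89, q_3 = 2*9 + 2 = 20.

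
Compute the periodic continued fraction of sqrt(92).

Write x_i = (sqrt(92) + m_i)/d_i with (m_0, d_0) = (0, 1). a_0 = floor(sqrt(92)) = 9, since 9^2 = 81 <= 92 < 100 = 10^2.
Iterate m_{i+1} = d_i*a_i - m_i, d_{i+1} = (92 - m_{i+1}^2)/d_i, a_{i+1} = floor((a_0 + m_{i+1})/d_{i+1}):
  m_1 = 1*9 - 0 = 9, d_1 = (92 - 9^2)/1 = 11/1 = 11, a_1 = floor((9 + 9)/11) = 1.
  m_2 = 11*1 - 9 = 2, d_2 = (92 - 2^2)/11 = 88/11 = 8, a_2 = floor((9 + 2)/8) = 1.
  m_3 = 8*1 - 2 = 6, d_3 = (92 - 6^2)/8 = 56/8 = 7, a_3 = floor((9 + 6)/7) = 2.
  m_4 = 7*2 - 6 = 8, d_4 = (92 - 8^2)/7 = 28/7 = 4, a_4 = floor((9 + 8)/4) = 4.
  m_5 = 4*4 - 8 = 8, d_5 = (92 - 8^2)/4 = 28/4 = 7, a_5 = floor((9 + 8)/7) = 2.
  m_6 = 7*2 - 8 = 6, d_6 = (92 - 6^2)/7 = 56/7 = 8, a_6 = floor((9 + 6)/8) = 1.
  m_7 = 8*1 - 6 = 2, d_7 = (92 - 2^2)/8 = 88/8 = 11, a_7 = floor((9 + 2)/11) = 1.
  m_8 = 11*1 - 2 = 9, d_8 = (92 - 9^2)/11 = 11/11 = 1, a_8 = floor((9 + 9)/1) = 18.
  m_9 = 1*18 - 9 = 9, d_9 = (92 - 9^2)/1 = 11/1 = 11: (m_9, d_9) = (m_1, d_1) = (9, 11), so from here the quotients repeat a_1, ..., a_8; the period length is 8.
Hence the expansion of sqrt(92) is a_0 = 9 followed by the repeating block 1, 1, 2, 4, 2, 1, 1, 18 (period 8).

[9; (1, 1, 2, 4, 2, 1, 1, 18)]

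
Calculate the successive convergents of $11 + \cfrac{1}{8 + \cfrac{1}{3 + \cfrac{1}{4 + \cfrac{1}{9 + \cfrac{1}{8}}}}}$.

Using the convergent recurrence p_i = a_i*p_{i-1} + p_{i-2}, q_i = a_i*q_{i-1} + q_{i-2} with p_{-2}=0, p_{-1}=1, q_{-2}=1, q_{-1}=0:
  i=0: a_0=11, p_0 = 11*1 + 0 = 11, q_0 = 11*0 + 1 = 1.
  i=1: a_1=8, p_1 = 8*11 + 1 = 89, q_1 = 8*1 + 0 = 8.
  i=2: a_2=3, p_2 = 3*89 + 11 = 278, q_2 = 3*8 + 1 = 25.
  i=3: a_3=4, p_3 = 4*278 + 89 = 1201, q_3 = 4*25 + 8 = 108.
  i=4: a_4=9, p_4 = 9*1201 + 278 = 11087, q_4 = 9*108 + 25 = 997.
  i=5: a_5=8, p_5 = 8*11087 + 1201 = 89897, q_5 = 8*997 + 108 = 8084.

11/1, 89/8, 278/25, 1201/108, 11087/997, 89897/8084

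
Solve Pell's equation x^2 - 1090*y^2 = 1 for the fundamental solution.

(x, y) = (2179, 66)

First expand sqrt(1090) as a continued fraction. With x_i = (sqrt(1090) + m_i)/d_i and (m_0, d_0) = (0, 1): a_0 = floor(sqrt(1090)) = 33, since 33^2 = 1089 <= 1090 < 1156 = 34^2.
Iterate m_{i+1} = d_i*a_i - m_i, d_{i+1} = (1090 - m_{i+1}^2)/d_i, a_{i+1} = floor((a_0 + m_{i+1})/d_{i+1}):
  m_1 = 1*33 - 0 = 33, d_1 = (1090 - 33^2)/1 = 1/1 = 1, a_1 = floor((33 + 33)/1) = 66.
  m_2 = 1*66 - 33 = 33, d_2 = (1090 - 33^2)/1 = 1/1 = 1: (m_2, d_2) = (m_1, d_1) = (33, 1), so from here the quotient a_1 repeats; the period length is 1.
So sqrt(1090) = [33; (66)] with period length k = 1.
k is odd, so (p_{k-1}, q_{k-1}) only solves x^2 - 1090y^2 = -1 and the fundamental solution of x^2 - 1090y^2 = 1 is (p_{2k-1}, q_{2k-1}) = (p_1, q_1); compute convergents through index 1, running through the period twice.
Convergents (p_i = a_i*p_{i-1} + p_{i-2}, q_i = a_i*q_{i-1} + q_{i-2} with p_{-2}=0, p_{-1}=1, q_{-2}=1, q_{-1}=0):
  i=0: a_0=33, p_0 = 33*1 + 0 = 33, q_0 = 33*0 + 1 = 1.
  i=1: a_1=66, p_1 = 66*33 + 1 = 2179, q_1 = 66*1 + 0 = 66.
Indeed p_0^2 - 1090*q_0^2 = 1089 - 1090 = -1, not +1.
Check: 2179^2 - 1090*66^2 = 4748041 - 4748040 = 1, so (x, y) = (2179, 66) solves the equation, and by the theorem it is the least positive solution.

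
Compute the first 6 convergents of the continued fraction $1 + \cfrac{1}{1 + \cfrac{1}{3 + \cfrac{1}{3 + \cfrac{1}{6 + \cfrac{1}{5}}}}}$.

1/1, 2/1, 7/4, 23/13, 145/82, 748/423

Using the convergent recurrence p_i = a_i*p_{i-1} + p_{i-2}, q_i = a_i*q_{i-1} + q_{i-2} with p_{-2}=0, p_{-1}=1, q_{-2}=1, q_{-1}=0:
  i=0: a_0=1, p_0 = 1*1 + 0 = 1, q_0 = 1*0 + 1 = 1.
  i=1: a_1=1, p_1 = 1*1 + 1 = 2, q_1 = 1*1 + 0 = 1.
  i=2: a_2=3, p_2 = 3*2 + 1 = 7, q_2 = 3*1 + 1 = 4.
  i=3: a_3=3, p_3 = 3*7 + 2 = 23, q_3 = 3*4 + 1 = 13.
  i=4: a_4=6, p_4 = 6*23 + 7 = 145, q_4 = 6*13 + 4 = 82.
  i=5: a_5=5, p_5 = 5*145 + 23 = 748, q_5 = 5*82 + 13 = 423.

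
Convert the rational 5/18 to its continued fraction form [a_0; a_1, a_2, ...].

[0; 3, 1, 1, 2]

Run the Euclidean algorithm on 5 and 18; the successive quotients are the partial quotients a_0, a_1, ... (each step inverts the fractional part left over by the previous one):
  5 = 0*18 + 5, so a_0 = 0.
  18 = 3*5 + 3, so a_1 = 3.
  5 = 1*3 + 2, so a_2 = 1.
  3 = 1*2 + 1, so a_3 = 1.
  2 = 2*1 + 0, so a_4 = 2.
The remainder reaches 0 after 5 divisions, so the expansion has 5 partial quotients, read off in order.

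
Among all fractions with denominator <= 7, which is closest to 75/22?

Expand x = 75/22 as a continued fraction with the Euclidean algorithm:
  75 = 3*22 + 9, so a_0 = 3.
  22 = 2*9 + 4, so a_1 = 2.
  9 = 2*4 + 1, so a_2 = 2.
  4 = 4*1 + 0, so a_3 = 4.
so x = [3; 2, 2, 4].
Convergents (p_i = a_i*p_{i-1} + p_{i-2}, q_i = a_i*q_{i-1} + q_{i-2} with p_{-2}=0, p_{-1}=1, q_{-2}=1, q_{-1}=0), until the denominator exceeds 7:
  i=0: a_0=3, p_0 = 3*1 + 0 = 3, q_0 = 3*0 + 1 = 1.
  i=1: a_1=2, p_1 = 2*3 + 1 = 7, q_1 = 2*1 + 0 = 2.
  i=2: a_2=2, p_2 = 2*7 + 3 = 17, q_2 = 2*2 + 1 = 5.
  i=3: a_3=4, p_3 = 4*17 + 7 = 75, q_3 = 4*5 + 2 = 22.
q_3 = 22 > 7, so the last convergent with denominator <= 7 is p_2/q_2 = 17/5.
The closest fraction with denominator <= 7 is either p_2/q_2 or the intermediate fraction (k*p_2 + p_1)/(k*q_2 + q_1) with the largest k >= 1 whose denominator stays <= 7; these approach x as k grows, and every other convergent or intermediate fraction in range is farther away.
Largest k: floor((7 - q_1)/q_2) = floor((7 - 2)/5) = 1.
That gives (1*17 + 7)/(1*5 + 2) = 24/7.
Compare the errors: |x - 17/5| = |75*5 - 17*22|/(22*5) = 1/110, and |x - 24/7| = |75*7 - 24*22|/(22*7) = 3/154.
Cross-multiplying, 1*154 = 154 < 330 = 3*110, so 1/110 is smaller: the convergent 17/5 is closer to x than 24/7.

17/5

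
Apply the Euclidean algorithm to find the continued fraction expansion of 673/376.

[1; 1, 3, 1, 3, 6, 3]

Run the Euclidean algorithm on 673 and 376; the successive quotients are the partial quotients a_0, a_1, ... (each step inverts the fractional part left over by the previous one):
  673 = 1*376 + 297, so a_0 = 1.
  376 = 1*297 + 79, so a_1 = 1.
  297 = 3*79 + 60, so a_2 = 3.
  79 = 1*60 + 19, so a_3 = 1.
  60 = 3*19 + 3, so a_4 = 3.
  19 = 6*3 + 1, so a_5 = 6.
  3 = 3*1 + 0, so a_6 = 3.
The remainder reaches 0 after 7 divisions, so the expansion has 7 partial quotients, read off in order.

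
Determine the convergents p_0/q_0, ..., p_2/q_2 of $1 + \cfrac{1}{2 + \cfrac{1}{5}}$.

1/1, 3/2, 16/11

Using the convergent recurrence p_i = a_i*p_{i-1} + p_{i-2}, q_i = a_i*q_{i-1} + q_{i-2} with p_{-2}=0, p_{-1}=1, q_{-2}=1, q_{-1}=0:
  i=0: a_0=1, p_0 = 1*1 + 0 = 1, q_0 = 1*0 + 1 = 1.
  i=1: a_1=2, p_1 = 2*1 + 1 = 3, q_1 = 2*1 + 0 = 2.
  i=2: a_2=5, p_2 = 5*3 + 1 = 16, q_2 = 5*2 + 1 = 11.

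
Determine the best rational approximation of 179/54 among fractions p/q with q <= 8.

10/3

Expand x = 179/54 as a continued fraction with the Euclidean algorithm:
  179 = 3*54 + 17, so a_0 = 3.
  54 = 3*17 + 3, so a_1 = 3.
  17 = 5*3 + 2, so a_2 = 5.
  3 = 1*2 + 1, so a_3 = 1.
  2 = 2*1 + 0, so a_4 = 2.
so x = [3; 3, 5, 1, 2].
Convergents (p_i = a_i*p_{i-1} + p_{i-2}, q_i = a_i*q_{i-1} + q_{i-2} with p_{-2}=0, p_{-1}=1, q_{-2}=1, q_{-1}=0), until the denominator exceeds 8:
  i=0: a_0=3, p_0 = 3*1 + 0 = 3, q_0 = 3*0 + 1 = 1.
  i=1: a_1=3, p_1 = 3*3 + 1 = 10, q_1 = 3*1 + 0 = 3.
  i=2: a_2=5, p_2 = 5*10 + 3 = 53, q_2 = 5*3 + 1 = 16.
q_2 = 16 > 8, so the last convergent with denominator <= 8 is p_1/q_1 = 10/3.
The closest fraction with denominator <= 8 is either p_1/q_1 or the intermediate fraction (k*p_1 + p_0)/(k*q_1 + q_0) with the largest k >= 1 whose denominator stays <= 8; these approach x as k grows, and every other convergent or intermediate fraction in range is farther away.
Largest k: floor((8 - q_0)/q_1) = floor((8 - 1)/3) = 2.
That gives (2*10 + 3)/(2*3 + 1) = 23/7.
Compare the errors: |x - 10/3| = |179*3 - 10*54|/(54*3) = 3/162, and |x - 23/7| = |179*7 - 23*54|/(54*7) = 11/378.
Cross-multiplying, 3*378 = 1134 < 1782 = 11*162, so 3/162 is smaller: the convergent 10/3 is closer to x than 23/7.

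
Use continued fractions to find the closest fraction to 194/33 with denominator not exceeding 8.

47/8

Expand x = 194/33 as a continued fraction with the Euclidean algorithm:
  194 = 5*33 + 29, so a_0 = 5.
  33 = 1*29 + 4, so a_1 = 1.
  29 = 7*4 + 1, so a_2 = 7.
  4 = 4*1 + 0, so a_3 = 4.
so x = [5; 1, 7, 4].
Convergents (p_i = a_i*p_{i-1} + p_{i-2}, q_i = a_i*q_{i-1} + q_{i-2} with p_{-2}=0, p_{-1}=1, q_{-2}=1, q_{-1}=0), until the denominator exceeds 8:
  i=0: a_0=5, p_0 = 5*1 + 0 = 5, q_0 = 5*0 + 1 = 1.
  i=1: a_1=1, p_1 = 1*5 + 1 = 6, q_1 = 1*1 + 0 = 1.
  i=2: a_2=7, p_2 = 7*6 + 5 = 47, q_2 = 7*1 + 1 = 8.
  i=3: a_3=4, p_3 = 4*47 + 6 = 194, q_3 = 4*8 + 1 = 33.
q_3 = 33 > 8, so the last convergent with denominator <= 8 is p_2/q_2 = 47/8.
The closest fraction with denominator <= 8 is either p_2/q_2 or the intermediate fraction (k*p_2 + p_1)/(k*q_2 + q_1) with the largest k >= 1 whose denominator stays <= 8; these approach x as k grows, and every other convergent or intermediate fraction in range is farther away.
Largest k: floor((8 - q_1)/q_2) = floor((8 - 1)/8) = 0.
Since k = 0, no intermediate fraction beyond p_2/q_2 has denominator <= 8, so the convergent 47/8 is the closest (its error is |194*8 - 47*33|/(33*8) = 1/264).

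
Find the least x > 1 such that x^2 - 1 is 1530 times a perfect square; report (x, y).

First expand sqrt(1530) as a continued fraction. With x_i = (sqrt(1530) + m_i)/d_i and (m_0, d_0) = (0, 1): a_0 = floor(sqrt(1530)) = 39, since 39^2 = 1521 <= 1530 < 1600 = 40^2.
Iterate m_{i+1} = d_i*a_i - m_i, d_{i+1} = (1530 - m_{i+1}^2)/d_i, a_{i+1} = floor((a_0 + m_{i+1})/d_{i+1}):
  m_1 = 1*39 - 0 = 39, d_1 = (1530 - 39^2)/1 = 9/1 = 9, a_1 = floor((39 + 39)/9) = 8.
  m_2 = 9*8 - 39 = 33, d_2 = (1530 - 33^2)/9 = 441/9 = 49, a_2 = floor((39 + 33)/49) = 1.
  m_3 = 49*1 - 33 = 16, d_3 = (1530 - 16^2)/49 = 1274/49 = 26, a_3 = floor((39 + 16)/26) = 2.
  m_4 = 26*2 - 16 = 36, d_4 = (1530 - 36^2)/26 = 234/26 = 9, a_4 = floor((39 + 36)/9) = 8.
  m_5 = 9*8 - 36 = 36, d_5 = (1530 - 36^2)/9 = 234/9 = 26, a_5 = floor((39 + 36)/26) = 2.
  m_6 = 26*2 - 36 = 16, d_6 = (1530 - 16^2)/26 = 1274/26 = 49, a_6 = floor((39 + 16)/49) = 1.
  m_7 = 49*1 - 16 = 33, d_7 = (1530 - 33^2)/49 = 441/49 = 9, a_7 = floor((39 + 33)/9) = 8.
  m_8 = 9*8 - 33 = 39, d_8 = (1530 - 39^2)/9 = 9/9 = 1, a_8 = floor((39 + 39)/1) = 78.
  m_9 = 1*78 - 39 = 39, d_9 = (1530 - 39^2)/1 = 9/1 = 9: (m_9, d_9) = (m_1, d_1) = (39, 9), so from here the quotients repeat a_1, ..., a_8; the period length is 8.
So sqrt(1530) = [39; (8, 1, 2, 8, 2, 1, 8, 78)] with period length k = 8.
k is even, so the fundamental solution of x^2 - 1530y^2 = 1 is (p_{k-1}, q_{k-1}) = (p_7, q_7); compute convergents through index 7.
Convergents (p_i = a_i*p_{i-1} + p_{i-2}, q_i = a_i*q_{i-1} + q_{i-2} with p_{-2}=0, p_{-1}=1, q_{-2}=1, q_{-1}=0):
  i=0: a_0=39, p_0 = 39*1 + 0 = 39, q_0 = 39*0 + 1 = 1.
  i=1: a_1=8, p_1 = 8*39 + 1 = 313, q_1 = 8*1 + 0 = 8.
  i=2: a_2=1, p_2 = 1*313 + 39 = 352, q_2 = 1*8 + 1 = 9.
  i=3: a_3=2, p_3 = 2*352 + 313 = 1017, q_3 = 2*9 + 8 = 26.
  i=4: a_4=8, p_4 = 8*1017 + 352 = 8488, q_4 = 8*26 + 9 = 217.
  i=5: a_5=2, p_5 = 2*8488 + 1017 = 17993, q_5 = 2*217 + 26 = 460.
  i=6: a_6=1, p_6 = 1*17993 + 8488 = 26481, q_6 = 1*460 + 217 = 677.
  i=7: a_7=8, p_7 = 8*26481 + 17993 = 229841, q_7 = 8*677 + 460 = 5876.
Check: 229841^2 - 1530*5876^2 = 52826885281 - 52826885280 = 1, so (x, y) = (229841, 5876) solves the equation, and by the theorem it is the least positive solution.

(x, y) = (229841, 5876)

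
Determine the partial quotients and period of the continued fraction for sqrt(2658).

Write x_i = (sqrt(2658) + m_i)/d_i with (m_0, d_0) = (0, 1). a_0 = floor(sqrt(2658)) = 51, since 51^2 = 2601 <= 2658 < 2704 = 52^2.
Iterate m_{i+1} = d_i*a_i - m_i, d_{i+1} = (2658 - m_{i+1}^2)/d_i, a_{i+1} = floor((a_0 + m_{i+1})/d_{i+1}):
  m_1 = 1*51 - 0 = 51, d_1 = (2658 - 51^2)/1 = 57/1 = 57, a_1 = floor((51 + 51)/57) = 1.
  m_2 = 57*1 - 51 = 6, d_2 = (2658 - 6^2)/57 = 2622/57 = 46, a_2 = floor((51 + 6)/46) = 1.
  m_3 = 46*1 - 6 = 40, d_3 = (2658 - 40^2)/46 = 1058/46 = 23, a_3 = floor((51 + 40)/23) = 3.
  m_4 = 23*3 - 40 = 29, d_4 = (2658 - 29^2)/23 = 1817/23 = 79, a_4 = floor((51 + 29)/79) = 1.
  m_5 = 79*1 - 29 = 50, d_5 = (2658 - 50^2)/79 = 158/79 = 2, a_5 = floor((51 + 50)/2) = 50.
  m_6 = 2*50 - 50 = 50, d_6 = (2658 - 50^2)/2 = 158/2 = 79, a_6 = floor((51 + 50)/79) = 1.
  m_7 = 79*1 - 50 = 29, d_7 = (2658 - 29^2)/79 = 1817/79 = 23, a_7 = floor((51 + 29)/23) = 3.
  m_8 = 23*3 - 29 = 40, d_8 = (2658 - 40^2)/23 = 1058/23 = 46, a_8 = floor((51 + 40)/46) = 1.
  m_9 = 46*1 - 40 = 6, d_9 = (2658 - 6^2)/46 = 2622/46 = 57, a_9 = floor((51 + 6)/57) = 1.
  m_10 = 57*1 - 6 = 51, d_10 = (2658 - 51^2)/57 = 57/57 = 1, a_10 = floor((51 + 51)/1) = 102.
  m_11 = 1*102 - 51 = 51, d_11 = (2658 - 51^2)/1 = 57/1 = 57: (m_11, d_11) = (m_1, d_1) = (51, 57), so from here the quotients repeat a_1, ..., a_10; the period length is 10.
Hence the expansion of sqrt(2658) is a_0 = 51 followed by the repeating block 1, 1, 3, 1, 50, 1, 3, 1, 1, 102 (period 10).

[51; (1, 1, 3, 1, 50, 1, 3, 1, 1, 102)]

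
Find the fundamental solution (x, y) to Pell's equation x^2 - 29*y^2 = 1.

(x, y) = (9801, 1820)

First expand sqrt(29) as a continued fraction. With x_i = (sqrt(29) + m_i)/d_i and (m_0, d_0) = (0, 1): a_0 = floor(sqrt(29)) = 5, since 5^2 = 25 <= 29 < 36 = 6^2.
Iterate m_{i+1} = d_i*a_i - m_i, d_{i+1} = (29 - m_{i+1}^2)/d_i, a_{i+1} = floor((a_0 + m_{i+1})/d_{i+1}):
  m_1 = 1*5 - 0 = 5, d_1 = (29 - 5^2)/1 = 4/1 = 4, a_1 = floor((5 + 5)/4) = 2.
  m_2 = 4*2 - 5 = 3, d_2 = (29 - 3^2)/4 = 20/4 = 5, a_2 = floor((5 + 3)/5) = 1.
  m_3 = 5*1 - 3 = 2, d_3 = (29 - 2^2)/5 = 25/5 = 5, a_3 = floor((5 + 2)/5) = 1.
  m_4 = 5*1 - 2 = 3, d_4 = (29 - 3^2)/5 = 20/5 = 4, a_4 = floor((5 + 3)/4) = 2.
  m_5 = 4*2 - 3 = 5, d_5 = (29 - 5^2)/4 = 4/4 = 1, a_5 = floor((5 + 5)/1) = 10.
  m_6 = 1*10 - 5 = 5, d_6 = (29 - 5^2)/1 = 4/1 = 4: (m_6, d_6) = (m_1, d_1) = (5, 4), so from here the quotients repeat a_1, ..., a_5; the period length is 5.
So sqrt(29) = [5; (2, 1, 1, 2, 10)] with period length k = 5.
k is odd, so (p_{k-1}, q_{k-1}) only solves x^2 - 29y^2 = -1 and the fundamental solution of x^2 - 29y^2 = 1 is (p_{2k-1}, q_{2k-1}) = (p_9, q_9); compute convergents through index 9, running through the period twice.
Convergents (p_i = a_i*p_{i-1} + p_{i-2}, q_i = a_i*q_{i-1} + q_{i-2} with p_{-2}=0, p_{-1}=1, q_{-2}=1, q_{-1}=0):
  i=0: a_0=5, p_0 = 5*1 + 0 = 5, q_0 = 5*0 + 1 = 1.
  i=1: a_1=2, p_1 = 2*5 + 1 = 11, q_1 = 2*1 + 0 = 2.
  i=2: a_2=1, p_2 = 1*11 + 5 = 16, q_2 = 1*2 + 1 = 3.
  i=3: a_3=1, p_3 = 1*16 + 11 = 27, q_3 = 1*3 + 2 = 5.
  i=4: a_4=2, p_4 = 2*27 + 16 = 70, q_4 = 2*5 + 3 = 13.
  i=5: a_5=10, p_5 = 10*70 + 27 = 727, q_5 = 10*13 + 5 = 135.
  i=6: a_6=2, p_6 = 2*727 + 70 = 1524, q_6 = 2*135 + 13 = 283.
  i=7: a_7=1, p_7 = 1*1524 + 727 = 2251, q_7 = 1*283 + 135 = 418.
  i=8: a_8=1, p_8 = 1*2251 + 1524 = 3775, q_8 = 1*418 + 283 = 701.
  i=9: a_9=2, p_9 = 2*3775 + 2251 = 9801, q_9 = 2*701 + 418 = 1820.
Indeed p_4^2 - 29*q_4^2 = 4900 - 4901 = -1, not +1.
Check: 9801^2 - 29*1820^2 = 96059601 - 96059600 = 1, so (x, y) = (9801, 1820) solves the equation, and by the theorem it is the least positive solution.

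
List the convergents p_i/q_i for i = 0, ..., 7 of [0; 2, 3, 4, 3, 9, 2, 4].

Using the convergent recurrence p_i = a_i*p_{i-1} + p_{i-2}, q_i = a_i*q_{i-1} + q_{i-2} with p_{-2}=0, p_{-1}=1, q_{-2}=1, q_{-1}=0:
  i=0: a_0=0, p_0 = 0*1 + 0 = 0, q_0 = 0*0 + 1 = 1.
  i=1: a_1=2, p_1 = 2*0 + 1 = 1, q_1 = 2*1 + 0 = 2.
  i=2: a_2=3, p_2 = 3*1 + 0 = 3, q_2 = 3*2 + 1 = 7.
  i=3: a_3=4, p_3 = 4*3 + 1 = 13, q_3 = 4*7 + 2 = 30.
  i=4: a_4=3, p_4 = 3*13 + 3 = 42, q_4 = 3*30 + 7 = 97.
  i=5: a_5=9, p_5 = 9*42 + 13 = 391, q_5 = 9*97 + 30 = 903.
  i=6: a_6=2, p_6 = 2*391 + 42 = 824, q_6 = 2*903 + 97 = 1903.
  i=7: a_7=4, p_7 = 4*824 + 391 = 3687, q_7 = 4*1903 + 903 = 8515.

0/1, 1/2, 3/7, 13/30, 42/97, 391/903, 824/1903, 3687/8515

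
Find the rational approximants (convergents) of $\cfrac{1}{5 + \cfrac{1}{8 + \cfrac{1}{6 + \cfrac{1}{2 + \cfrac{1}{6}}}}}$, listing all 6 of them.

Using the convergent recurrence p_i = a_i*p_{i-1} + p_{i-2}, q_i = a_i*q_{i-1} + q_{i-2} with p_{-2}=0, p_{-1}=1, q_{-2}=1, q_{-1}=0:
  i=0: a_0=0, p_0 = 0*1 + 0 = 0, q_0 = 0*0 + 1 = 1.
  i=1: a_1=5, p_1 = 5*0 + 1 = 1, q_1 = 5*1 + 0 = 5.
  i=2: a_2=8, p_2 = 8*1 + 0 = 8, q_2 = 8*5 + 1 = 41.
  i=3: a_3=6, p_3 = 6*8 + 1 = 49, q_3 = 6*41 + 5 = 251.
  i=4: a_4=2, p_4 = 2*49 + 8 = 106, q_4 = 2*251 + 41 = 543.
  i=5: a_5=6, p_5 = 6*106 + 49 = 685, q_5 = 6*543 + 251 = 3509.

0/1, 1/5, 8/41, 49/251, 106/543, 685/3509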